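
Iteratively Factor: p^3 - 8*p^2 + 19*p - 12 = (p - 3)*(p^2 - 5*p + 4) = (p - 4)*(p - 3)*(p - 1)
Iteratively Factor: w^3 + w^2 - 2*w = (w)*(w^2 + w - 2) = w*(w + 2)*(w - 1)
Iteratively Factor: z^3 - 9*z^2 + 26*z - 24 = (z - 2)*(z^2 - 7*z + 12) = (z - 3)*(z - 2)*(z - 4)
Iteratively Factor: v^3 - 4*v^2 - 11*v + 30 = (v - 5)*(v^2 + v - 6) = (v - 5)*(v - 2)*(v + 3)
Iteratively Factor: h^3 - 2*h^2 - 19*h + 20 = (h - 5)*(h^2 + 3*h - 4) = (h - 5)*(h - 1)*(h + 4)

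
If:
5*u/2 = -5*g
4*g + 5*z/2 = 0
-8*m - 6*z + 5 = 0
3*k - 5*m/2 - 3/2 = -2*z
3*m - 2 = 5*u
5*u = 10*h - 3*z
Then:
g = 5/544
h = -37/2720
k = 1697/1632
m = 173/272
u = -5/272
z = -1/68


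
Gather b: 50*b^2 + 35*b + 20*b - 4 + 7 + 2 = 50*b^2 + 55*b + 5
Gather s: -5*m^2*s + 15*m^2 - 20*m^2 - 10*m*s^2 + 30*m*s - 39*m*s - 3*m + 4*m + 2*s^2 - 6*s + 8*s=-5*m^2 + m + s^2*(2 - 10*m) + s*(-5*m^2 - 9*m + 2)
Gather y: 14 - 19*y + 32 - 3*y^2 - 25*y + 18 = -3*y^2 - 44*y + 64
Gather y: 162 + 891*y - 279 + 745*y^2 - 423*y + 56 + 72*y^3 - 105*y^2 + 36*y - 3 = 72*y^3 + 640*y^2 + 504*y - 64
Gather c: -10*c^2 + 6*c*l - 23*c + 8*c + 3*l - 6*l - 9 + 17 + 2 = -10*c^2 + c*(6*l - 15) - 3*l + 10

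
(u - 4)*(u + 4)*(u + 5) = u^3 + 5*u^2 - 16*u - 80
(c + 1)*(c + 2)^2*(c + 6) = c^4 + 11*c^3 + 38*c^2 + 52*c + 24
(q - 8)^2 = q^2 - 16*q + 64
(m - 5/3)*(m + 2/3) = m^2 - m - 10/9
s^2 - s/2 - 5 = (s - 5/2)*(s + 2)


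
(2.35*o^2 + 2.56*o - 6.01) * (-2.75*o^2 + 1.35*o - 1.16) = -6.4625*o^4 - 3.8675*o^3 + 17.2575*o^2 - 11.0831*o + 6.9716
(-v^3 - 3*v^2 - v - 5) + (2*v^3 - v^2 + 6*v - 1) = v^3 - 4*v^2 + 5*v - 6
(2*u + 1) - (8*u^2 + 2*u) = 1 - 8*u^2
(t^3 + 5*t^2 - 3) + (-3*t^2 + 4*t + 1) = t^3 + 2*t^2 + 4*t - 2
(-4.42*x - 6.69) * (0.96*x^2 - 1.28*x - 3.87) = -4.2432*x^3 - 0.7648*x^2 + 25.6686*x + 25.8903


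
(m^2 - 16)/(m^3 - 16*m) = 1/m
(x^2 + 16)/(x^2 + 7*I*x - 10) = (x^2 + 16)/(x^2 + 7*I*x - 10)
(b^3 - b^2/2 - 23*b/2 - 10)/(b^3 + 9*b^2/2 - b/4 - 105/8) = 4*(b^2 - 3*b - 4)/(4*b^2 + 8*b - 21)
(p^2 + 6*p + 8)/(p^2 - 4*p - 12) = (p + 4)/(p - 6)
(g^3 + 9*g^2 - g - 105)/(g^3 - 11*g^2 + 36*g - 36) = (g^2 + 12*g + 35)/(g^2 - 8*g + 12)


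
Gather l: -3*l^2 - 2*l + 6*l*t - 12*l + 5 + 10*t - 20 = -3*l^2 + l*(6*t - 14) + 10*t - 15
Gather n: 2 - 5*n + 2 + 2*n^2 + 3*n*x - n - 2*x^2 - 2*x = 2*n^2 + n*(3*x - 6) - 2*x^2 - 2*x + 4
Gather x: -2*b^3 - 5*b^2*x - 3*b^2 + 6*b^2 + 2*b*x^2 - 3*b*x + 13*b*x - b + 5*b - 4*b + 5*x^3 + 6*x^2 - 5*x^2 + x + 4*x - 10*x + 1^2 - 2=-2*b^3 + 3*b^2 + 5*x^3 + x^2*(2*b + 1) + x*(-5*b^2 + 10*b - 5) - 1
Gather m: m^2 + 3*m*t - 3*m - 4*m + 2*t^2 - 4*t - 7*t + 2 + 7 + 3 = m^2 + m*(3*t - 7) + 2*t^2 - 11*t + 12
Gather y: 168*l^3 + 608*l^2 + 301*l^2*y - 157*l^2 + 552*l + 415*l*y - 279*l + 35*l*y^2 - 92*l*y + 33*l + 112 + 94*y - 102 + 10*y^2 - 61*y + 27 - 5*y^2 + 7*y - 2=168*l^3 + 451*l^2 + 306*l + y^2*(35*l + 5) + y*(301*l^2 + 323*l + 40) + 35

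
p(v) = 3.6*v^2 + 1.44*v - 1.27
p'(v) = 7.2*v + 1.44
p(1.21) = 5.74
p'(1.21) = 10.15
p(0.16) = -0.95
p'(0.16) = 2.59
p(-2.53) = 18.13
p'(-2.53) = -16.78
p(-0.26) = -1.40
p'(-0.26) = -0.43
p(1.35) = 7.24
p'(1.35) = 11.16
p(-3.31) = 33.41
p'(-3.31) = -22.39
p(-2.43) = 16.49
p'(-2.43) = -16.06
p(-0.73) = -0.40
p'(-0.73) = -3.82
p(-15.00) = 787.13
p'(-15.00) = -106.56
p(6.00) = 136.97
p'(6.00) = 44.64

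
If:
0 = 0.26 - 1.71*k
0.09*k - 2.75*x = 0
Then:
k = 0.15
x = 0.00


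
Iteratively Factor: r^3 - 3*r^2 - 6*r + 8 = (r - 1)*(r^2 - 2*r - 8) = (r - 1)*(r + 2)*(r - 4)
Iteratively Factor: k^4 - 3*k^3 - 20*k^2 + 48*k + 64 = (k + 1)*(k^3 - 4*k^2 - 16*k + 64) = (k + 1)*(k + 4)*(k^2 - 8*k + 16) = (k - 4)*(k + 1)*(k + 4)*(k - 4)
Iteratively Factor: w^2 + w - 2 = (w - 1)*(w + 2)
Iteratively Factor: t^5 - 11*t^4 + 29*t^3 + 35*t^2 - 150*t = (t - 3)*(t^4 - 8*t^3 + 5*t^2 + 50*t) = (t - 5)*(t - 3)*(t^3 - 3*t^2 - 10*t) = (t - 5)*(t - 3)*(t + 2)*(t^2 - 5*t) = t*(t - 5)*(t - 3)*(t + 2)*(t - 5)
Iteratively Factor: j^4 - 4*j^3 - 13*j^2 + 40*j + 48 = (j + 1)*(j^3 - 5*j^2 - 8*j + 48) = (j - 4)*(j + 1)*(j^2 - j - 12) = (j - 4)*(j + 1)*(j + 3)*(j - 4)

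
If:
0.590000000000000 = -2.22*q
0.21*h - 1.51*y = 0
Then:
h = 7.19047619047619*y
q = -0.27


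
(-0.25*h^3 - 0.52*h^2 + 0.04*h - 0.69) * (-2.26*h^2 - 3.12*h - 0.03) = 0.565*h^5 + 1.9552*h^4 + 1.5395*h^3 + 1.4502*h^2 + 2.1516*h + 0.0207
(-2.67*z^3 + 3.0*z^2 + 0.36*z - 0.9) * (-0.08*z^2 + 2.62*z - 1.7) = 0.2136*z^5 - 7.2354*z^4 + 12.3702*z^3 - 4.0848*z^2 - 2.97*z + 1.53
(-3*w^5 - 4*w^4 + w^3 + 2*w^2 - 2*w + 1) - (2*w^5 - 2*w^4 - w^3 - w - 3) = -5*w^5 - 2*w^4 + 2*w^3 + 2*w^2 - w + 4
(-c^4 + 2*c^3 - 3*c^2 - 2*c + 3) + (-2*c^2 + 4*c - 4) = -c^4 + 2*c^3 - 5*c^2 + 2*c - 1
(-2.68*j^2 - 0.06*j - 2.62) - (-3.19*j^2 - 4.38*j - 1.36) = 0.51*j^2 + 4.32*j - 1.26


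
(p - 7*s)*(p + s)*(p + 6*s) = p^3 - 43*p*s^2 - 42*s^3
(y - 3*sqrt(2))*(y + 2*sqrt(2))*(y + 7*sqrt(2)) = y^3 + 6*sqrt(2)*y^2 - 26*y - 84*sqrt(2)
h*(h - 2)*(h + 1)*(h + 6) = h^4 + 5*h^3 - 8*h^2 - 12*h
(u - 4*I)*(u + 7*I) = u^2 + 3*I*u + 28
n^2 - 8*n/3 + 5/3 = (n - 5/3)*(n - 1)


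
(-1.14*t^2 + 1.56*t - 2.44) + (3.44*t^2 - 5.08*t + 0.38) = 2.3*t^2 - 3.52*t - 2.06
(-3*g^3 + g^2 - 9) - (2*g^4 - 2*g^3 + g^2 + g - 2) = -2*g^4 - g^3 - g - 7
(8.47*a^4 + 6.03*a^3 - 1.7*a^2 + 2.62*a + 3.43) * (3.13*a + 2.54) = 26.5111*a^5 + 40.3877*a^4 + 9.9952*a^3 + 3.8826*a^2 + 17.3907*a + 8.7122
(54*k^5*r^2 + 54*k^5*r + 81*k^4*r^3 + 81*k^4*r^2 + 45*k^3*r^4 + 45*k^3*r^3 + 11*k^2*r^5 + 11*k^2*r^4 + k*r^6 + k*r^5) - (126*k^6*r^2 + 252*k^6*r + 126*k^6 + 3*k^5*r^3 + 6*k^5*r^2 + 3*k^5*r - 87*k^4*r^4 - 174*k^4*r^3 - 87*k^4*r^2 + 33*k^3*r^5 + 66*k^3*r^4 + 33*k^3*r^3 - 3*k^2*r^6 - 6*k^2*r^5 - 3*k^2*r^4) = -126*k^6*r^2 - 252*k^6*r - 126*k^6 - 3*k^5*r^3 + 48*k^5*r^2 + 51*k^5*r + 87*k^4*r^4 + 255*k^4*r^3 + 168*k^4*r^2 - 33*k^3*r^5 - 21*k^3*r^4 + 12*k^3*r^3 + 3*k^2*r^6 + 17*k^2*r^5 + 14*k^2*r^4 + k*r^6 + k*r^5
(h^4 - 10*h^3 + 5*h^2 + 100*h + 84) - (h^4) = -10*h^3 + 5*h^2 + 100*h + 84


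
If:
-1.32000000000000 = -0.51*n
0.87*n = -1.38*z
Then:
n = 2.59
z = -1.63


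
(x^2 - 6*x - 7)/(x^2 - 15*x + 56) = (x + 1)/(x - 8)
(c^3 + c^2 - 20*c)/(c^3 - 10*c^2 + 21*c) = (c^2 + c - 20)/(c^2 - 10*c + 21)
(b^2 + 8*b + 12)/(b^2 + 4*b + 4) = (b + 6)/(b + 2)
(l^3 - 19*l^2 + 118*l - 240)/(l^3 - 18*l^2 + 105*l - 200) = (l - 6)/(l - 5)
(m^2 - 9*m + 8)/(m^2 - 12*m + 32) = (m - 1)/(m - 4)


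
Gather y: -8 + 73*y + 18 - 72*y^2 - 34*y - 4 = -72*y^2 + 39*y + 6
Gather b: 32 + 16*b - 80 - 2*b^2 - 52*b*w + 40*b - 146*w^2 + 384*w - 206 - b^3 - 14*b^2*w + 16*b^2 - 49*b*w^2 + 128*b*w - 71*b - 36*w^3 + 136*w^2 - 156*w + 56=-b^3 + b^2*(14 - 14*w) + b*(-49*w^2 + 76*w - 15) - 36*w^3 - 10*w^2 + 228*w - 198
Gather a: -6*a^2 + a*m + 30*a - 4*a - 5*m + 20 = -6*a^2 + a*(m + 26) - 5*m + 20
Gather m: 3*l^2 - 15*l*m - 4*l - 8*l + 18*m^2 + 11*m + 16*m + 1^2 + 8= 3*l^2 - 12*l + 18*m^2 + m*(27 - 15*l) + 9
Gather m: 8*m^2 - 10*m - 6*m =8*m^2 - 16*m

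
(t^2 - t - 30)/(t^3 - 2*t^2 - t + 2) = (t^2 - t - 30)/(t^3 - 2*t^2 - t + 2)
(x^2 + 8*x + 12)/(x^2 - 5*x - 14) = (x + 6)/(x - 7)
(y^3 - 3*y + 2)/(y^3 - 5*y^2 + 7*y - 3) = (y + 2)/(y - 3)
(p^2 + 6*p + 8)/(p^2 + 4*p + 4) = (p + 4)/(p + 2)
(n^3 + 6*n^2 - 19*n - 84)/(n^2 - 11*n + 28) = (n^2 + 10*n + 21)/(n - 7)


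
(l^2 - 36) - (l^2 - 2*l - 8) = 2*l - 28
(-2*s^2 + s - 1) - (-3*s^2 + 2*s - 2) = s^2 - s + 1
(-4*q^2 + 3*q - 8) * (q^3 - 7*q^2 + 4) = -4*q^5 + 31*q^4 - 29*q^3 + 40*q^2 + 12*q - 32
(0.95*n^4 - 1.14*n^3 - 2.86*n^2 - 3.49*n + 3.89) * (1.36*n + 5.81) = 1.292*n^5 + 3.9691*n^4 - 10.513*n^3 - 21.363*n^2 - 14.9865*n + 22.6009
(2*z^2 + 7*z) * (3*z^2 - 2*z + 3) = 6*z^4 + 17*z^3 - 8*z^2 + 21*z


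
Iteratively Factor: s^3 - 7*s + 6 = (s - 2)*(s^2 + 2*s - 3) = (s - 2)*(s - 1)*(s + 3)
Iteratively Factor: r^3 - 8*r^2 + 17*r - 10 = (r - 5)*(r^2 - 3*r + 2) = (r - 5)*(r - 1)*(r - 2)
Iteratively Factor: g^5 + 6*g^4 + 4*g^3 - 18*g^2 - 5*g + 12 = (g - 1)*(g^4 + 7*g^3 + 11*g^2 - 7*g - 12) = (g - 1)*(g + 3)*(g^3 + 4*g^2 - g - 4) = (g - 1)*(g + 3)*(g + 4)*(g^2 - 1) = (g - 1)*(g + 1)*(g + 3)*(g + 4)*(g - 1)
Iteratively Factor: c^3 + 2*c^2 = (c)*(c^2 + 2*c) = c^2*(c + 2)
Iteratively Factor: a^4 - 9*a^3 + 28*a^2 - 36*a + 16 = (a - 2)*(a^3 - 7*a^2 + 14*a - 8) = (a - 2)^2*(a^2 - 5*a + 4) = (a - 2)^2*(a - 1)*(a - 4)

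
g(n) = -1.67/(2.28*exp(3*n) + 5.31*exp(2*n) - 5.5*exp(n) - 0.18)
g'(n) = -1.67*(-6.84*exp(3*n) - 10.62*exp(2*n) + 5.5*exp(n))/(2.28*exp(3*n) + 5.31*exp(2*n) - 5.5*exp(n) - 0.18)^2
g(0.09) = -0.53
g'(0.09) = 2.64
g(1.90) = -0.00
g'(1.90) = 0.01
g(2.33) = -0.00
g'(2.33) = 0.00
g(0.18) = -0.35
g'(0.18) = 1.50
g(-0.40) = 2.10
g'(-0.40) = 8.33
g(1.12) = -0.02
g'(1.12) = 0.05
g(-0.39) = 2.19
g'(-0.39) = 9.40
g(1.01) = -0.02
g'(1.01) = 0.07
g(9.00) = 0.00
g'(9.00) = 0.00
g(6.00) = 0.00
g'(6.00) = 0.00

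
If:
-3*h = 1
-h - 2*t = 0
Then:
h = -1/3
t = 1/6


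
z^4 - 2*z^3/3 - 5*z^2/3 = z^2*(z - 5/3)*(z + 1)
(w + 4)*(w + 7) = w^2 + 11*w + 28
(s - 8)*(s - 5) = s^2 - 13*s + 40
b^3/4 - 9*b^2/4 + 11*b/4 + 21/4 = (b/4 + 1/4)*(b - 7)*(b - 3)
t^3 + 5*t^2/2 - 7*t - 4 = (t - 2)*(t + 1/2)*(t + 4)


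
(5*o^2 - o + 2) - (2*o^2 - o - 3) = 3*o^2 + 5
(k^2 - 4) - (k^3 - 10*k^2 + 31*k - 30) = -k^3 + 11*k^2 - 31*k + 26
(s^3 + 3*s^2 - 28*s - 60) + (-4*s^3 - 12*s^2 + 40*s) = -3*s^3 - 9*s^2 + 12*s - 60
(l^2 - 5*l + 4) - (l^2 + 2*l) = 4 - 7*l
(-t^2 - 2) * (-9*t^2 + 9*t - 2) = 9*t^4 - 9*t^3 + 20*t^2 - 18*t + 4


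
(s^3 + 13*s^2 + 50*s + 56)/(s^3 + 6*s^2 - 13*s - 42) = (s + 4)/(s - 3)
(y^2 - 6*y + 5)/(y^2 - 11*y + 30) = (y - 1)/(y - 6)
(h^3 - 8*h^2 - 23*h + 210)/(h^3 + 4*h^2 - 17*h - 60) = (h^2 - 13*h + 42)/(h^2 - h - 12)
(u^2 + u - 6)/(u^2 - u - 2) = (u + 3)/(u + 1)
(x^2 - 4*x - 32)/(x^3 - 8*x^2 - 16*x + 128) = 1/(x - 4)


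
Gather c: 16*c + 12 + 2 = 16*c + 14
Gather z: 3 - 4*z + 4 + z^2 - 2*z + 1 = z^2 - 6*z + 8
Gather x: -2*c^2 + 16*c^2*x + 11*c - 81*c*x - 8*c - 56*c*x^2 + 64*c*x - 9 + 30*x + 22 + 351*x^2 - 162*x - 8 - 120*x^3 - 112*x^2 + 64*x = -2*c^2 + 3*c - 120*x^3 + x^2*(239 - 56*c) + x*(16*c^2 - 17*c - 68) + 5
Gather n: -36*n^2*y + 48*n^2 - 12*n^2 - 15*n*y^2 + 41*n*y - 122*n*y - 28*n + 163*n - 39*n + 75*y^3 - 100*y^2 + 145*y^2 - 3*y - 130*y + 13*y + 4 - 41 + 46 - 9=n^2*(36 - 36*y) + n*(-15*y^2 - 81*y + 96) + 75*y^3 + 45*y^2 - 120*y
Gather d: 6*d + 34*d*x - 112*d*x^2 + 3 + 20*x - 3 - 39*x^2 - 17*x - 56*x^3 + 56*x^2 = d*(-112*x^2 + 34*x + 6) - 56*x^3 + 17*x^2 + 3*x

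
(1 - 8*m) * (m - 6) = -8*m^2 + 49*m - 6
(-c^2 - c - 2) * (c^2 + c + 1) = -c^4 - 2*c^3 - 4*c^2 - 3*c - 2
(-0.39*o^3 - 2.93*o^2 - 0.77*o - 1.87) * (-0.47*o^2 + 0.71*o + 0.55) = 0.1833*o^5 + 1.1002*o^4 - 1.9329*o^3 - 1.2793*o^2 - 1.7512*o - 1.0285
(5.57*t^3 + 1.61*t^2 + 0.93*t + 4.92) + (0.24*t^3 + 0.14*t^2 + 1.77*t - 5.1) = 5.81*t^3 + 1.75*t^2 + 2.7*t - 0.18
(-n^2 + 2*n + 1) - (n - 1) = -n^2 + n + 2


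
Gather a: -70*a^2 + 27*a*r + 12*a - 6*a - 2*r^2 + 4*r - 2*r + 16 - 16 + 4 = -70*a^2 + a*(27*r + 6) - 2*r^2 + 2*r + 4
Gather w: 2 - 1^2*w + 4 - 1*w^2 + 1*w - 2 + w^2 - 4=0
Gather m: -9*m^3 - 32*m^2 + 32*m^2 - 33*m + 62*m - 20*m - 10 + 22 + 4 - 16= -9*m^3 + 9*m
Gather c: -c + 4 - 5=-c - 1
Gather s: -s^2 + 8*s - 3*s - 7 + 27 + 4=-s^2 + 5*s + 24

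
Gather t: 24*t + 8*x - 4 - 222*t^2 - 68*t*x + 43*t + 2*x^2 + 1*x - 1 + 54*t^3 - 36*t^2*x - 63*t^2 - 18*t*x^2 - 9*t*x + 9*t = 54*t^3 + t^2*(-36*x - 285) + t*(-18*x^2 - 77*x + 76) + 2*x^2 + 9*x - 5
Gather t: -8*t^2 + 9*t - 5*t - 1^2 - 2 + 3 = -8*t^2 + 4*t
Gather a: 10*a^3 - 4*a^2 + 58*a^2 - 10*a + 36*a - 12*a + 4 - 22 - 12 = 10*a^3 + 54*a^2 + 14*a - 30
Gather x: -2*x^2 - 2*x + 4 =-2*x^2 - 2*x + 4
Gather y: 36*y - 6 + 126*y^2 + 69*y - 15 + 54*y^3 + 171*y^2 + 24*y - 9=54*y^3 + 297*y^2 + 129*y - 30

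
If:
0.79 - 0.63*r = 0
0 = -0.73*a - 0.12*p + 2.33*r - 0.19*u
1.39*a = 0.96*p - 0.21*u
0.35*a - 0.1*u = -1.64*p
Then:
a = -2.13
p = 1.82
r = 1.25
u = 22.40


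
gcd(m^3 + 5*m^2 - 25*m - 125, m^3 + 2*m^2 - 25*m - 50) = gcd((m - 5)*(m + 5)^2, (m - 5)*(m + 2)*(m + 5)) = m^2 - 25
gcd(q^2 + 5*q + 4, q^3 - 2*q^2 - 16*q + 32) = q + 4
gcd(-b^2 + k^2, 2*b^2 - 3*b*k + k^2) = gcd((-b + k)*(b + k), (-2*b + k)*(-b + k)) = b - k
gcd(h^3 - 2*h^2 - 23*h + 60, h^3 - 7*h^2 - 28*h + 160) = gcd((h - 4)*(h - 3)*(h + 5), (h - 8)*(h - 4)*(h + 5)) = h^2 + h - 20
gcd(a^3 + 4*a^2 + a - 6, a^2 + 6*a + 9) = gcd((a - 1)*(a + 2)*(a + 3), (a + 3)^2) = a + 3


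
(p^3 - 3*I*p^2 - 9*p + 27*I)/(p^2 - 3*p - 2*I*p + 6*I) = (p^2 + 3*p*(1 - I) - 9*I)/(p - 2*I)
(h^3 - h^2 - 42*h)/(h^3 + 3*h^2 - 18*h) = (h - 7)/(h - 3)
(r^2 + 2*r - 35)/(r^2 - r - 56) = (r - 5)/(r - 8)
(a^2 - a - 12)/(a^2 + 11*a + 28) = (a^2 - a - 12)/(a^2 + 11*a + 28)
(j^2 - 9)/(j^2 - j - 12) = (j - 3)/(j - 4)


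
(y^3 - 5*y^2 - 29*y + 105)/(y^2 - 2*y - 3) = (y^2 - 2*y - 35)/(y + 1)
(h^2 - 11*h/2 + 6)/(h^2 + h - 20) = (h - 3/2)/(h + 5)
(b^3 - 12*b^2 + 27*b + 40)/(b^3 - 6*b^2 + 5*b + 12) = (b^2 - 13*b + 40)/(b^2 - 7*b + 12)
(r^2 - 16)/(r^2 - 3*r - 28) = (r - 4)/(r - 7)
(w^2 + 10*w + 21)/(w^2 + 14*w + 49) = (w + 3)/(w + 7)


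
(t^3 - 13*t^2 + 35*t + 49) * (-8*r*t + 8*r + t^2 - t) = -8*r*t^4 + 112*r*t^3 - 384*r*t^2 - 112*r*t + 392*r + t^5 - 14*t^4 + 48*t^3 + 14*t^2 - 49*t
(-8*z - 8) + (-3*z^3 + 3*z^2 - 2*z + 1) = -3*z^3 + 3*z^2 - 10*z - 7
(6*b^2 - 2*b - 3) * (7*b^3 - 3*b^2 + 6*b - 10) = 42*b^5 - 32*b^4 + 21*b^3 - 63*b^2 + 2*b + 30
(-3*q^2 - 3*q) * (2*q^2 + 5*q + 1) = -6*q^4 - 21*q^3 - 18*q^2 - 3*q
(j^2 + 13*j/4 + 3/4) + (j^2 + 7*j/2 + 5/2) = 2*j^2 + 27*j/4 + 13/4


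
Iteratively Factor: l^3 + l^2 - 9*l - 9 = (l + 1)*(l^2 - 9) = (l + 1)*(l + 3)*(l - 3)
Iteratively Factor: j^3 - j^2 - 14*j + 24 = (j + 4)*(j^2 - 5*j + 6) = (j - 2)*(j + 4)*(j - 3)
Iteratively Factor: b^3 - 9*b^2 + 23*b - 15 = (b - 5)*(b^2 - 4*b + 3) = (b - 5)*(b - 1)*(b - 3)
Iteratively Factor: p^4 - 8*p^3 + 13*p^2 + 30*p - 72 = (p - 3)*(p^3 - 5*p^2 - 2*p + 24) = (p - 3)^2*(p^2 - 2*p - 8) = (p - 3)^2*(p + 2)*(p - 4)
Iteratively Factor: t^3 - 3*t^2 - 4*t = (t - 4)*(t^2 + t) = (t - 4)*(t + 1)*(t)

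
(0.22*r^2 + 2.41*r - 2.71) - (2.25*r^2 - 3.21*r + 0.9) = -2.03*r^2 + 5.62*r - 3.61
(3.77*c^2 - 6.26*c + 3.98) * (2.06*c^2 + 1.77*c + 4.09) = 7.7662*c^4 - 6.2227*c^3 + 12.5379*c^2 - 18.5588*c + 16.2782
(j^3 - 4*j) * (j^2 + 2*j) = j^5 + 2*j^4 - 4*j^3 - 8*j^2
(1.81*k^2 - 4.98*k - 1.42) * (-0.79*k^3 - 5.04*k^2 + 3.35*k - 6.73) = -1.4299*k^5 - 5.1882*k^4 + 32.2845*k^3 - 21.7075*k^2 + 28.7584*k + 9.5566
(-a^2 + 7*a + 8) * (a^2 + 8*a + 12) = -a^4 - a^3 + 52*a^2 + 148*a + 96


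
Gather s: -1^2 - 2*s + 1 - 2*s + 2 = 2 - 4*s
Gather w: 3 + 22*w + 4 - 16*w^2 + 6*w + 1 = -16*w^2 + 28*w + 8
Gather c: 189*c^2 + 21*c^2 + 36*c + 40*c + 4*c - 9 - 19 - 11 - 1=210*c^2 + 80*c - 40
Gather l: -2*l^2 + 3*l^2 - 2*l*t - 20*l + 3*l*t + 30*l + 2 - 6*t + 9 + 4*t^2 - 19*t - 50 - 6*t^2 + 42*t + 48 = l^2 + l*(t + 10) - 2*t^2 + 17*t + 9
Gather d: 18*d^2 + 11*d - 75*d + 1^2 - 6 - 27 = 18*d^2 - 64*d - 32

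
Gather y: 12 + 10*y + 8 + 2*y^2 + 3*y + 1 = 2*y^2 + 13*y + 21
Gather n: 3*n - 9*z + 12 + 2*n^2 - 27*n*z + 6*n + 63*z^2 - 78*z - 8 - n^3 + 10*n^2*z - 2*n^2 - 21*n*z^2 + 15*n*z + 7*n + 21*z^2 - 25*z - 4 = -n^3 + 10*n^2*z + n*(-21*z^2 - 12*z + 16) + 84*z^2 - 112*z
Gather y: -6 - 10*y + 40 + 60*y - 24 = 50*y + 10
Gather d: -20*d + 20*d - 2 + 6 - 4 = 0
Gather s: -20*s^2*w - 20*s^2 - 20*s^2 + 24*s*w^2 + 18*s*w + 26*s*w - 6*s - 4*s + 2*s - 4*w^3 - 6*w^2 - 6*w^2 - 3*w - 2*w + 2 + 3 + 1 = s^2*(-20*w - 40) + s*(24*w^2 + 44*w - 8) - 4*w^3 - 12*w^2 - 5*w + 6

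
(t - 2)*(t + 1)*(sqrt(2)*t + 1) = sqrt(2)*t^3 - sqrt(2)*t^2 + t^2 - 2*sqrt(2)*t - t - 2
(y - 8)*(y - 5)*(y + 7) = y^3 - 6*y^2 - 51*y + 280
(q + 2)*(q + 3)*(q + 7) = q^3 + 12*q^2 + 41*q + 42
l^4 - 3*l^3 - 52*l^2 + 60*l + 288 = (l - 8)*(l - 3)*(l + 2)*(l + 6)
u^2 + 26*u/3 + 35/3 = (u + 5/3)*(u + 7)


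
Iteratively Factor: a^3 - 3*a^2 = (a)*(a^2 - 3*a) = a*(a - 3)*(a)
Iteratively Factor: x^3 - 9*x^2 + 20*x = (x - 4)*(x^2 - 5*x) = x*(x - 4)*(x - 5)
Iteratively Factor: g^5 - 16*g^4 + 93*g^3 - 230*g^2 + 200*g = (g - 4)*(g^4 - 12*g^3 + 45*g^2 - 50*g) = (g - 4)*(g - 2)*(g^3 - 10*g^2 + 25*g) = g*(g - 4)*(g - 2)*(g^2 - 10*g + 25) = g*(g - 5)*(g - 4)*(g - 2)*(g - 5)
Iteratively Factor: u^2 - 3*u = (u)*(u - 3)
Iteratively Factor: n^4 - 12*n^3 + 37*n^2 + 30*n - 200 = (n - 5)*(n^3 - 7*n^2 + 2*n + 40) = (n - 5)^2*(n^2 - 2*n - 8) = (n - 5)^2*(n - 4)*(n + 2)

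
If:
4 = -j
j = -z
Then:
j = -4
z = 4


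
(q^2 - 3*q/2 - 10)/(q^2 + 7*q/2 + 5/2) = (q - 4)/(q + 1)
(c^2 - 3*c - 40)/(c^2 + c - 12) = (c^2 - 3*c - 40)/(c^2 + c - 12)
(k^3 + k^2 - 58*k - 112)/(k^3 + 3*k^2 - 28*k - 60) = (k^2 - k - 56)/(k^2 + k - 30)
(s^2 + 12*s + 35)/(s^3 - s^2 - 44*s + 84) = (s + 5)/(s^2 - 8*s + 12)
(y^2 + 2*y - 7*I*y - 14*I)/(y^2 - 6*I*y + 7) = (y + 2)/(y + I)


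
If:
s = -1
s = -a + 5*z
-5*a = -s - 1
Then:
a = 0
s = -1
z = -1/5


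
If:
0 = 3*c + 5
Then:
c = -5/3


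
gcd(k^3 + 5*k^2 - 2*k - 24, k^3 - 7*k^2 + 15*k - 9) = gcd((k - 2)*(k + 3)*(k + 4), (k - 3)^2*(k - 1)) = 1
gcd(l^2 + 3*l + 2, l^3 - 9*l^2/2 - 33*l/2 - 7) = l + 2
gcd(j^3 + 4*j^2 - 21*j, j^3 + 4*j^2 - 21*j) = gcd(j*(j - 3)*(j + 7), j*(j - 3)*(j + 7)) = j^3 + 4*j^2 - 21*j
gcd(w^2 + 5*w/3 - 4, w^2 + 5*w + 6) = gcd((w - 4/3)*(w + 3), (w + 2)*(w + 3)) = w + 3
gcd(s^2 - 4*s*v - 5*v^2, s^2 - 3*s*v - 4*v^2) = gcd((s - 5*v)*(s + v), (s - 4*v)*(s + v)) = s + v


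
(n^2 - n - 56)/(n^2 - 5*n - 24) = (n + 7)/(n + 3)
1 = 1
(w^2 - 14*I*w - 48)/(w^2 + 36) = (w - 8*I)/(w + 6*I)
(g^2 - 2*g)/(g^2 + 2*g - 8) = g/(g + 4)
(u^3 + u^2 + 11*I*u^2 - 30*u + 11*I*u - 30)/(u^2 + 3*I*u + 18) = (u^2 + u*(1 + 5*I) + 5*I)/(u - 3*I)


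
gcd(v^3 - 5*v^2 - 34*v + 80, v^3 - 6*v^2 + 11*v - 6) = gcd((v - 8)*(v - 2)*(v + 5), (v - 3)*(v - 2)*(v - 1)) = v - 2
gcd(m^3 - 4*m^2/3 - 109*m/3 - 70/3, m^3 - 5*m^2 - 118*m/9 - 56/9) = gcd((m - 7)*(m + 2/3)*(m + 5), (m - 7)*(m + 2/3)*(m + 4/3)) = m^2 - 19*m/3 - 14/3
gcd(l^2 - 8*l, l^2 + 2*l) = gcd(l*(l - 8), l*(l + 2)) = l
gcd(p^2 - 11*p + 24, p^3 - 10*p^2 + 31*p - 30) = p - 3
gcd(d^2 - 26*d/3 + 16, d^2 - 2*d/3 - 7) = 1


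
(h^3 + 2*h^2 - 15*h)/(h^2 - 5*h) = (h^2 + 2*h - 15)/(h - 5)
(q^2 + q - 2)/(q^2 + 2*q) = (q - 1)/q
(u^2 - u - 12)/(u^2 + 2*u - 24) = (u + 3)/(u + 6)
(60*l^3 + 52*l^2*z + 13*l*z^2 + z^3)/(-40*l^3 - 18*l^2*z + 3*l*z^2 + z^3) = (6*l + z)/(-4*l + z)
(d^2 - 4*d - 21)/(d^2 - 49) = (d + 3)/(d + 7)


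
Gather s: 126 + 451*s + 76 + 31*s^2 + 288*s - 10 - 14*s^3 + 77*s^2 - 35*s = -14*s^3 + 108*s^2 + 704*s + 192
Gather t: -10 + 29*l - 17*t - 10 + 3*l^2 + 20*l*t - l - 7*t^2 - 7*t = 3*l^2 + 28*l - 7*t^2 + t*(20*l - 24) - 20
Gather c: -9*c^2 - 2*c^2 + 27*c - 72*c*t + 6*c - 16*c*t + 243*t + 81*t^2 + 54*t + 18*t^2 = -11*c^2 + c*(33 - 88*t) + 99*t^2 + 297*t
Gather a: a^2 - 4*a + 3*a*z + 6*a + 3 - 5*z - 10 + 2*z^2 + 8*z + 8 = a^2 + a*(3*z + 2) + 2*z^2 + 3*z + 1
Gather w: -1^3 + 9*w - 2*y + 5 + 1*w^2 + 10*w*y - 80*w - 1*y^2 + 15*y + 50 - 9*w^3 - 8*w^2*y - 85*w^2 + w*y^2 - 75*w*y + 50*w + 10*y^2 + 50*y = -9*w^3 + w^2*(-8*y - 84) + w*(y^2 - 65*y - 21) + 9*y^2 + 63*y + 54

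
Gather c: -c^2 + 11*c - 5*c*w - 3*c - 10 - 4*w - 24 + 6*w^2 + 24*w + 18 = -c^2 + c*(8 - 5*w) + 6*w^2 + 20*w - 16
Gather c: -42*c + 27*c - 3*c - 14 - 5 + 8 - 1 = -18*c - 12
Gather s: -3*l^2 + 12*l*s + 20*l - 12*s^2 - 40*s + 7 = -3*l^2 + 20*l - 12*s^2 + s*(12*l - 40) + 7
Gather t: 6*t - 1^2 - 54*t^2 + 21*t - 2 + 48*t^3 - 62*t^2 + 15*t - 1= 48*t^3 - 116*t^2 + 42*t - 4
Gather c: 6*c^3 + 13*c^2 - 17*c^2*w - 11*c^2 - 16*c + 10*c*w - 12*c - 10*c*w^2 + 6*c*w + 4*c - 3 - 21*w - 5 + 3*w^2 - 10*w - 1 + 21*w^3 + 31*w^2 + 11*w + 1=6*c^3 + c^2*(2 - 17*w) + c*(-10*w^2 + 16*w - 24) + 21*w^3 + 34*w^2 - 20*w - 8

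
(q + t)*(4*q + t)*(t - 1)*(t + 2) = 4*q^2*t^2 + 4*q^2*t - 8*q^2 + 5*q*t^3 + 5*q*t^2 - 10*q*t + t^4 + t^3 - 2*t^2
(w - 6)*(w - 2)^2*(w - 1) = w^4 - 11*w^3 + 38*w^2 - 52*w + 24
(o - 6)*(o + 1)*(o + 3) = o^3 - 2*o^2 - 21*o - 18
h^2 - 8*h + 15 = (h - 5)*(h - 3)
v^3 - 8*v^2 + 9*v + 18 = (v - 6)*(v - 3)*(v + 1)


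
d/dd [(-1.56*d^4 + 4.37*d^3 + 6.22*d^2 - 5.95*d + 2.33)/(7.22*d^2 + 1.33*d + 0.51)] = (-22.5264*d^5 + 25.327*d^4 + 8.4418*d^3 + 57.9177*d^2 - 27.3008*d - 6.1334)/(52.1284*d^4 + 19.2052*d^3 + 9.1333*d^2 + 1.3566*d + 0.2601)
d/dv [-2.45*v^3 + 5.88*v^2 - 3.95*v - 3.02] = -7.35*v^2 + 11.76*v - 3.95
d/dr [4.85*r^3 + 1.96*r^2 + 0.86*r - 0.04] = 14.55*r^2 + 3.92*r + 0.86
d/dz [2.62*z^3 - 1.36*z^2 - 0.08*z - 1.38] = 7.86*z^2 - 2.72*z - 0.08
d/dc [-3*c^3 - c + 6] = -9*c^2 - 1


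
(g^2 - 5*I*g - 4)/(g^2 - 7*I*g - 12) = (g - I)/(g - 3*I)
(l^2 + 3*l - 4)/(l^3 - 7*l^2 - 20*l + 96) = (l - 1)/(l^2 - 11*l + 24)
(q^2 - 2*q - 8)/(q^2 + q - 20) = (q + 2)/(q + 5)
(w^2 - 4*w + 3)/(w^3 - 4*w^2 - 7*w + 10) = (w - 3)/(w^2 - 3*w - 10)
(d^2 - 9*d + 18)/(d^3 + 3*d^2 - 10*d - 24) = (d - 6)/(d^2 + 6*d + 8)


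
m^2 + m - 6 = (m - 2)*(m + 3)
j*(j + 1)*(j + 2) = j^3 + 3*j^2 + 2*j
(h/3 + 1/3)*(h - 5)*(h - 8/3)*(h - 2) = h^4/3 - 26*h^3/9 + 19*h^2/3 + 2*h/3 - 80/9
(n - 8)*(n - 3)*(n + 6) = n^3 - 5*n^2 - 42*n + 144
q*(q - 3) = q^2 - 3*q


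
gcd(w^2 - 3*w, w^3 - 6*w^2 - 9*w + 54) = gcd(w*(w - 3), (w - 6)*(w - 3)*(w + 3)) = w - 3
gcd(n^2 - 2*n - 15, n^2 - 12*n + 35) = n - 5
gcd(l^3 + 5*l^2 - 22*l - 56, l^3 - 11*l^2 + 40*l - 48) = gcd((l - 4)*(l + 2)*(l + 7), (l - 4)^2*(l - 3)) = l - 4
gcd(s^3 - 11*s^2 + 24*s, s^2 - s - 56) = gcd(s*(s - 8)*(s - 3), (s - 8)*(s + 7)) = s - 8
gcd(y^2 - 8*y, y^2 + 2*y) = y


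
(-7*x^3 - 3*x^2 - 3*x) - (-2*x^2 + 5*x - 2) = -7*x^3 - x^2 - 8*x + 2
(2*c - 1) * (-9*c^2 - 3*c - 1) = -18*c^3 + 3*c^2 + c + 1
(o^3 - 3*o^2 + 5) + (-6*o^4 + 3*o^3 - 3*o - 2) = -6*o^4 + 4*o^3 - 3*o^2 - 3*o + 3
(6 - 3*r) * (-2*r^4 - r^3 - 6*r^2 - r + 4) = 6*r^5 - 9*r^4 + 12*r^3 - 33*r^2 - 18*r + 24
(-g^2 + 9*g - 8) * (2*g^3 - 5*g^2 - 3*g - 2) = -2*g^5 + 23*g^4 - 58*g^3 + 15*g^2 + 6*g + 16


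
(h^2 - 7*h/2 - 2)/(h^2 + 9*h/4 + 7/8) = 4*(h - 4)/(4*h + 7)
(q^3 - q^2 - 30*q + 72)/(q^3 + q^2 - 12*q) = (q^2 + 2*q - 24)/(q*(q + 4))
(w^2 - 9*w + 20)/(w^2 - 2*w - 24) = (-w^2 + 9*w - 20)/(-w^2 + 2*w + 24)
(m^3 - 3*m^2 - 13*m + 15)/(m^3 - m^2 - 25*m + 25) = (m + 3)/(m + 5)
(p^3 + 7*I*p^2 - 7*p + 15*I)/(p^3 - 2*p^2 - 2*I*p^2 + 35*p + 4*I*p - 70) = (p^2 + 2*I*p + 3)/(p^2 - p*(2 + 7*I) + 14*I)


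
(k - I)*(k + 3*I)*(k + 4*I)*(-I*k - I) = -I*k^4 + 6*k^3 - I*k^3 + 6*k^2 + 5*I*k^2 + 12*k + 5*I*k + 12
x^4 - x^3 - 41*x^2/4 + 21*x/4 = x*(x - 7/2)*(x - 1/2)*(x + 3)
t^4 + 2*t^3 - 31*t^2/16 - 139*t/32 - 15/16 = (t - 3/2)*(t + 1/4)*(t + 5/4)*(t + 2)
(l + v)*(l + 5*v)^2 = l^3 + 11*l^2*v + 35*l*v^2 + 25*v^3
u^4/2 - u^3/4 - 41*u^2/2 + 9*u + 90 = (u/2 + 1)*(u - 6)*(u - 5/2)*(u + 6)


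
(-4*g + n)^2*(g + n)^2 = 16*g^4 + 24*g^3*n + g^2*n^2 - 6*g*n^3 + n^4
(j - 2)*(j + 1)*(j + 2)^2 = j^4 + 3*j^3 - 2*j^2 - 12*j - 8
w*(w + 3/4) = w^2 + 3*w/4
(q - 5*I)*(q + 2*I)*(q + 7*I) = q^3 + 4*I*q^2 + 31*q + 70*I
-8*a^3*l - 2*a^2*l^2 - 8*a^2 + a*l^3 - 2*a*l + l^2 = (-4*a + l)*(2*a + l)*(a*l + 1)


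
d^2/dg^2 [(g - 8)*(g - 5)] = 2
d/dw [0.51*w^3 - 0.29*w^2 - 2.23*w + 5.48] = 1.53*w^2 - 0.58*w - 2.23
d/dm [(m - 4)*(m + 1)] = 2*m - 3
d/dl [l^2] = 2*l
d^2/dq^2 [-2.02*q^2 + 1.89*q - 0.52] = -4.04000000000000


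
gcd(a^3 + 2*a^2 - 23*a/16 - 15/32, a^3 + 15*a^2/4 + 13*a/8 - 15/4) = a^2 + 7*a/4 - 15/8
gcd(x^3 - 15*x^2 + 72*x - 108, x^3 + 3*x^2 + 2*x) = 1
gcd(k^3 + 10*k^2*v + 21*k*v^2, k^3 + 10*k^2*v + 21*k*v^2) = k^3 + 10*k^2*v + 21*k*v^2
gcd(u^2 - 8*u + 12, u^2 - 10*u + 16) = u - 2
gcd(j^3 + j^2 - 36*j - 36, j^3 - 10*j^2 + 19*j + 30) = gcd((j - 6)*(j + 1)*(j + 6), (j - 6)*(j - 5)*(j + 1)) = j^2 - 5*j - 6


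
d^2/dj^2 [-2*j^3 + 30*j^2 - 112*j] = 60 - 12*j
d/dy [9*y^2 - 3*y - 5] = 18*y - 3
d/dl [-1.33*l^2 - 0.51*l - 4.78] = -2.66*l - 0.51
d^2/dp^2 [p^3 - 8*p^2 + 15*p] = 6*p - 16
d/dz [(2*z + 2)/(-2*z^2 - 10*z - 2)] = (-z^2 - 5*z + (z + 1)*(2*z + 5) - 1)/(z^2 + 5*z + 1)^2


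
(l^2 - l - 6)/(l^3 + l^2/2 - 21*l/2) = 2*(l + 2)/(l*(2*l + 7))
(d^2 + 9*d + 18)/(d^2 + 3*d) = (d + 6)/d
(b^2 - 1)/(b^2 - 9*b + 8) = (b + 1)/(b - 8)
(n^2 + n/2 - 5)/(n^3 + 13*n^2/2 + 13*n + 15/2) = (n - 2)/(n^2 + 4*n + 3)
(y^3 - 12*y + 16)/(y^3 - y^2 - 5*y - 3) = (-y^3 + 12*y - 16)/(-y^3 + y^2 + 5*y + 3)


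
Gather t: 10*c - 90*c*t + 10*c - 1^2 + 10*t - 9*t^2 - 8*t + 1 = 20*c - 9*t^2 + t*(2 - 90*c)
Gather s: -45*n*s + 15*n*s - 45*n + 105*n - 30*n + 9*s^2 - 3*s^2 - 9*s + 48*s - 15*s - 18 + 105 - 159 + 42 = 30*n + 6*s^2 + s*(24 - 30*n) - 30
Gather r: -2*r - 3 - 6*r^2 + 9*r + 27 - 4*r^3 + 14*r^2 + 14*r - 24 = -4*r^3 + 8*r^2 + 21*r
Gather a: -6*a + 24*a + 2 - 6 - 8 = 18*a - 12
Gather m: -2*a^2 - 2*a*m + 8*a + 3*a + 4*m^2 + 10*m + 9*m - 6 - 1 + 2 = -2*a^2 + 11*a + 4*m^2 + m*(19 - 2*a) - 5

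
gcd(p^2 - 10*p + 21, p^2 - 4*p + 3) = p - 3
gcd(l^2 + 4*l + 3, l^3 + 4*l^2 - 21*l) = 1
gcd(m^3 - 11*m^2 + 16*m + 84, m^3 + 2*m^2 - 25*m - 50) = m + 2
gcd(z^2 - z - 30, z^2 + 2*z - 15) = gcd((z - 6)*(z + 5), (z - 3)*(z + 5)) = z + 5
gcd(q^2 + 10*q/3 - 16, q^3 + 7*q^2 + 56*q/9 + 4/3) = q + 6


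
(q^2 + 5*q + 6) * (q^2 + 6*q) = q^4 + 11*q^3 + 36*q^2 + 36*q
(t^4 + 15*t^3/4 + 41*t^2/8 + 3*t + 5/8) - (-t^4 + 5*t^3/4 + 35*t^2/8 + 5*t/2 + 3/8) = 2*t^4 + 5*t^3/2 + 3*t^2/4 + t/2 + 1/4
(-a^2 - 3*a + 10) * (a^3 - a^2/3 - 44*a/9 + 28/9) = -a^5 - 8*a^4/3 + 143*a^3/9 + 74*a^2/9 - 524*a/9 + 280/9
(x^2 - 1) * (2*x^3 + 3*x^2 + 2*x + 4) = 2*x^5 + 3*x^4 + x^2 - 2*x - 4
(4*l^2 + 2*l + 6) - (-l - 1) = 4*l^2 + 3*l + 7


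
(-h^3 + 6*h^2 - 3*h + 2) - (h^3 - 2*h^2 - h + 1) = -2*h^3 + 8*h^2 - 2*h + 1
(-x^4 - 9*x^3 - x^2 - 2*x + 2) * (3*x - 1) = -3*x^5 - 26*x^4 + 6*x^3 - 5*x^2 + 8*x - 2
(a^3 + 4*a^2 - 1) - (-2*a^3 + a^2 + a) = 3*a^3 + 3*a^2 - a - 1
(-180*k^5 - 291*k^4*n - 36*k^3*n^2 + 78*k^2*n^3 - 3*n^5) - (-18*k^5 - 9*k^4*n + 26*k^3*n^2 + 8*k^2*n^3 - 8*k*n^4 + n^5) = -162*k^5 - 282*k^4*n - 62*k^3*n^2 + 70*k^2*n^3 + 8*k*n^4 - 4*n^5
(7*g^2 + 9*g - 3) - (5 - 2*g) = 7*g^2 + 11*g - 8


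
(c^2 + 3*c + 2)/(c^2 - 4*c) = (c^2 + 3*c + 2)/(c*(c - 4))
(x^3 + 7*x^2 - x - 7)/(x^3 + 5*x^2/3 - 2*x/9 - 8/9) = 9*(x^2 + 6*x - 7)/(9*x^2 + 6*x - 8)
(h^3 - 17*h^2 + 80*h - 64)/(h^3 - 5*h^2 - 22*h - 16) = (h^2 - 9*h + 8)/(h^2 + 3*h + 2)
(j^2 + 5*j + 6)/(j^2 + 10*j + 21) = (j + 2)/(j + 7)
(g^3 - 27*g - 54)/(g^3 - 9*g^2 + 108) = (g + 3)/(g - 6)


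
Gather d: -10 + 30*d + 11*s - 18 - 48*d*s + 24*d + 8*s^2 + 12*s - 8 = d*(54 - 48*s) + 8*s^2 + 23*s - 36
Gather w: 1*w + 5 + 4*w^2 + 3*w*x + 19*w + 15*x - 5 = 4*w^2 + w*(3*x + 20) + 15*x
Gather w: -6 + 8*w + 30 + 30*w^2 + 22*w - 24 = 30*w^2 + 30*w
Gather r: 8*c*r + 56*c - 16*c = 8*c*r + 40*c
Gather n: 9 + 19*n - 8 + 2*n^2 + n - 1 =2*n^2 + 20*n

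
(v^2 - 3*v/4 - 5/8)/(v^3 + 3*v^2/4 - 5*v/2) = (v + 1/2)/(v*(v + 2))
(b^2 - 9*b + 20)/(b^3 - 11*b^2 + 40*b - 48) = (b - 5)/(b^2 - 7*b + 12)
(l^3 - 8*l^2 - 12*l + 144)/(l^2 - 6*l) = l - 2 - 24/l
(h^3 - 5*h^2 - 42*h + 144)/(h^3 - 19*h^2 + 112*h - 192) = (h + 6)/(h - 8)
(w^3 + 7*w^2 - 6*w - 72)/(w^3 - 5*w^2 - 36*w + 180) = (w^2 + w - 12)/(w^2 - 11*w + 30)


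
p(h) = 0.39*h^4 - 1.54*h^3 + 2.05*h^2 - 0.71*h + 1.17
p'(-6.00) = -528.59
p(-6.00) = 917.31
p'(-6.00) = -528.59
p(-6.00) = 917.31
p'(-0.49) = -4.01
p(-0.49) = 2.21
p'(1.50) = 0.31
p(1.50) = 1.49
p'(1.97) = 1.36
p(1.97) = 1.83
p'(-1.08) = -12.49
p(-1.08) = 6.80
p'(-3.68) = -156.11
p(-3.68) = 179.82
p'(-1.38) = -19.27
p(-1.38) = 11.52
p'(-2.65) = -73.05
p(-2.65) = 65.34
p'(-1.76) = -30.74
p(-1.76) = 20.91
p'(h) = 1.56*h^3 - 4.62*h^2 + 4.1*h - 0.71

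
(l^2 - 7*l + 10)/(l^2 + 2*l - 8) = (l - 5)/(l + 4)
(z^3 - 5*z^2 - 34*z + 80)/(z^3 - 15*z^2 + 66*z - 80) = (z + 5)/(z - 5)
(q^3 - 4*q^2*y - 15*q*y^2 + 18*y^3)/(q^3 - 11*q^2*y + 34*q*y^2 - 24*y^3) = (-q - 3*y)/(-q + 4*y)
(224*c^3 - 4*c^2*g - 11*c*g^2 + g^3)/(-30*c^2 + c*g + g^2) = (224*c^3 - 4*c^2*g - 11*c*g^2 + g^3)/(-30*c^2 + c*g + g^2)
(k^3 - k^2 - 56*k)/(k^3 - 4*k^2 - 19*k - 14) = k*(-k^2 + k + 56)/(-k^3 + 4*k^2 + 19*k + 14)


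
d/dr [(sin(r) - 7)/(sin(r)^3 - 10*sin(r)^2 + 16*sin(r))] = (-2*sin(r)^3 + 31*sin(r)^2 - 140*sin(r) + 112)*cos(r)/((sin(r) - 8)^2*(sin(r) - 2)^2*sin(r)^2)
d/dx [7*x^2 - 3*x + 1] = 14*x - 3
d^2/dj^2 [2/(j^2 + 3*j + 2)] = 4*(-j^2 - 3*j + (2*j + 3)^2 - 2)/(j^2 + 3*j + 2)^3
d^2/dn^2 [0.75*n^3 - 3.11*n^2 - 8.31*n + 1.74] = 4.5*n - 6.22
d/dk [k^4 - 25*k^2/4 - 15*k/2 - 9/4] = 4*k^3 - 25*k/2 - 15/2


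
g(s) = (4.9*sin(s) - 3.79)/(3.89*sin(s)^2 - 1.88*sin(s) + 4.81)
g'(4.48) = 0.07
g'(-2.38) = 0.15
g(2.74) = -0.40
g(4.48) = -0.83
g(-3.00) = -0.87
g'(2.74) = -1.06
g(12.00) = -0.93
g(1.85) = 0.14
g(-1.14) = -0.85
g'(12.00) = -0.09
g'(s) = (-7.78*sin(s)*cos(s) + 1.88*cos(s))*(4.9*sin(s) - 3.79)/(3.89*sin(s)^2 - 1.88*sin(s) + 4.81)^2 + 4.9*cos(s)/(3.89*sin(s)^2 - 1.88*sin(s) + 4.81)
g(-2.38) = -0.90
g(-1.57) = -0.82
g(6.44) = -0.66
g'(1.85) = -0.17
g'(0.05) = 0.80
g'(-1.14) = -0.12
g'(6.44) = 0.96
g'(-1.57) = -0.00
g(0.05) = -0.75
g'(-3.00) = -0.44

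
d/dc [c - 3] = 1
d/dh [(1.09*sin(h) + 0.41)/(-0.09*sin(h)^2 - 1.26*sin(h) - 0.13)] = (0.0981*sin(h)^2 + 0.0738000000000001*sin(h) + 0.3749)*cos(h)/(0.0081*sin(h)^4 + 0.2268*sin(h)^3 + 1.611*sin(h)^2 + 0.3276*sin(h) + 0.0169)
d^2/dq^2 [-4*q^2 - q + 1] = -8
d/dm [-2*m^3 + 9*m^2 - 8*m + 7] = -6*m^2 + 18*m - 8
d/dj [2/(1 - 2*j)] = 4/(2*j - 1)^2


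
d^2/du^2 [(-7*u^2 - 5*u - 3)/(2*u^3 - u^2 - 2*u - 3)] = 2*(-28*u^6 - 60*u^5 - 126*u^4 - 257*u^3 - 90*u^2 - 27*u - 36)/(8*u^9 - 12*u^8 - 18*u^7 - 13*u^6 + 54*u^5 + 51*u^4 + 10*u^3 - 63*u^2 - 54*u - 27)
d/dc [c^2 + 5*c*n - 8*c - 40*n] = 2*c + 5*n - 8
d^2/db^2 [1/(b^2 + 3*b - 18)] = 2*(-b^2 - 3*b + (2*b + 3)^2 + 18)/(b^2 + 3*b - 18)^3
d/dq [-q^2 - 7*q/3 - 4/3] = -2*q - 7/3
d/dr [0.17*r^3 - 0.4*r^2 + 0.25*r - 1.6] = 0.51*r^2 - 0.8*r + 0.25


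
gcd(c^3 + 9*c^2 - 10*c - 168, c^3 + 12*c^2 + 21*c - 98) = c + 7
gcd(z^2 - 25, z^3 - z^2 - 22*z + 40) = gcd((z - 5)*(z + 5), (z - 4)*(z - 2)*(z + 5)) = z + 5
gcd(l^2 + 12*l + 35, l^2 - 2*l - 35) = l + 5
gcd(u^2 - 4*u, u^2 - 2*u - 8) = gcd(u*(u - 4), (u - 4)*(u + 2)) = u - 4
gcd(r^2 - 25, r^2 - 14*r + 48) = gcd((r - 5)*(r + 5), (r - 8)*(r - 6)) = 1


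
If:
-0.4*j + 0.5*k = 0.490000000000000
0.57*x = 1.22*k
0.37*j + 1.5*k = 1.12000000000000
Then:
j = -0.22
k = 0.80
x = 1.72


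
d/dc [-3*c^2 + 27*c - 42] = 27 - 6*c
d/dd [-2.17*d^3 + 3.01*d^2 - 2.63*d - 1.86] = -6.51*d^2 + 6.02*d - 2.63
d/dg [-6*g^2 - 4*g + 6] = -12*g - 4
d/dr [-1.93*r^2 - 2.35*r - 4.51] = -3.86*r - 2.35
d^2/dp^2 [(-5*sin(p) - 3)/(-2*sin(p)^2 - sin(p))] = (-20*sin(p)^2 - 38*sin(p) + 22 + 69/sin(p) + 36/sin(p)^2 + 6/sin(p)^3)/(2*sin(p) + 1)^3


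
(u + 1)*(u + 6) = u^2 + 7*u + 6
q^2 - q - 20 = (q - 5)*(q + 4)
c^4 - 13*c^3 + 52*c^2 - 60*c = c*(c - 6)*(c - 5)*(c - 2)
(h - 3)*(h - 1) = h^2 - 4*h + 3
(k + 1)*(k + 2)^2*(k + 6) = k^4 + 11*k^3 + 38*k^2 + 52*k + 24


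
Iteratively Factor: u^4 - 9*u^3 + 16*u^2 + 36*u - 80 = (u + 2)*(u^3 - 11*u^2 + 38*u - 40) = (u - 5)*(u + 2)*(u^2 - 6*u + 8) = (u - 5)*(u - 4)*(u + 2)*(u - 2)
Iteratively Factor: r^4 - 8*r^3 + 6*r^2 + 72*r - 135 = (r - 5)*(r^3 - 3*r^2 - 9*r + 27) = (r - 5)*(r + 3)*(r^2 - 6*r + 9) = (r - 5)*(r - 3)*(r + 3)*(r - 3)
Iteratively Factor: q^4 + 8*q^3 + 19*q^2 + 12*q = (q + 3)*(q^3 + 5*q^2 + 4*q) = (q + 1)*(q + 3)*(q^2 + 4*q) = q*(q + 1)*(q + 3)*(q + 4)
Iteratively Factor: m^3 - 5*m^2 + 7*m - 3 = (m - 3)*(m^2 - 2*m + 1) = (m - 3)*(m - 1)*(m - 1)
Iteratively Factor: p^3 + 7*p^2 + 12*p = (p + 4)*(p^2 + 3*p) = p*(p + 4)*(p + 3)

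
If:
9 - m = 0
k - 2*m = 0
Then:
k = 18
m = 9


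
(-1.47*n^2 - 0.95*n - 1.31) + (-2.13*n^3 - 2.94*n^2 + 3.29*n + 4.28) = -2.13*n^3 - 4.41*n^2 + 2.34*n + 2.97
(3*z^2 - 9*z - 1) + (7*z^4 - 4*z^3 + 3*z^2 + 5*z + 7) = 7*z^4 - 4*z^3 + 6*z^2 - 4*z + 6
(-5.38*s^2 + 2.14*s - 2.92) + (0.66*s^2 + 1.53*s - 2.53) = -4.72*s^2 + 3.67*s - 5.45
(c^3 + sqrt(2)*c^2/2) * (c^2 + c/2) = c^5 + c^4/2 + sqrt(2)*c^4/2 + sqrt(2)*c^3/4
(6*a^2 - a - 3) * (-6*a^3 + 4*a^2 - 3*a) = -36*a^5 + 30*a^4 - 4*a^3 - 9*a^2 + 9*a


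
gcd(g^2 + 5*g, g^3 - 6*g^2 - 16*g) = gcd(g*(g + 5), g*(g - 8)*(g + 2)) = g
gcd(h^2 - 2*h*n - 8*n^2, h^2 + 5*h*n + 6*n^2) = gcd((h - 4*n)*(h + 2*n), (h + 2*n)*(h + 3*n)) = h + 2*n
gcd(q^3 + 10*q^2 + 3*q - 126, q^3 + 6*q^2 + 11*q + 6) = 1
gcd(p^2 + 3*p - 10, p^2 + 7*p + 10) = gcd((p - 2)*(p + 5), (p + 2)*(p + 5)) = p + 5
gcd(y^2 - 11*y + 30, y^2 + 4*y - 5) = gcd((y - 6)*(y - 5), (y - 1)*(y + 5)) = 1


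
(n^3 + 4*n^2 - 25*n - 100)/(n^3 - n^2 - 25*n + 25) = (n + 4)/(n - 1)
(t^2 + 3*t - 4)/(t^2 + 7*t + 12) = (t - 1)/(t + 3)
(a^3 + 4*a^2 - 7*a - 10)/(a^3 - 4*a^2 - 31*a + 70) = (a + 1)/(a - 7)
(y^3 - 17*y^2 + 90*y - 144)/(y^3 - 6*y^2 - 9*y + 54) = (y - 8)/(y + 3)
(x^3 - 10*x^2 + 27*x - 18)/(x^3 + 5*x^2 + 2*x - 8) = (x^2 - 9*x + 18)/(x^2 + 6*x + 8)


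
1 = 1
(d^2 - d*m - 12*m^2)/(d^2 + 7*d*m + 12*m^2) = (d - 4*m)/(d + 4*m)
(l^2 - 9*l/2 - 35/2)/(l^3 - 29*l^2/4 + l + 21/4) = 2*(2*l + 5)/(4*l^2 - l - 3)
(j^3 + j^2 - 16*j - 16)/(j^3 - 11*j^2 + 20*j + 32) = (j + 4)/(j - 8)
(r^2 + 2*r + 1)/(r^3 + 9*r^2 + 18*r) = (r^2 + 2*r + 1)/(r*(r^2 + 9*r + 18))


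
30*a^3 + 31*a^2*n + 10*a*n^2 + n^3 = (2*a + n)*(3*a + n)*(5*a + n)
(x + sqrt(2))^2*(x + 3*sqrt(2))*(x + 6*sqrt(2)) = x^4 + 11*sqrt(2)*x^3 + 74*x^2 + 90*sqrt(2)*x + 72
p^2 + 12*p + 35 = (p + 5)*(p + 7)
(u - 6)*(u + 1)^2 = u^3 - 4*u^2 - 11*u - 6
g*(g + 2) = g^2 + 2*g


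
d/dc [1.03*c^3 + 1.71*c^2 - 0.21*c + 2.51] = 3.09*c^2 + 3.42*c - 0.21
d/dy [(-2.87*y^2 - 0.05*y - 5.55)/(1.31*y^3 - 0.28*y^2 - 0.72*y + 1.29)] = (3.7597*y^4 + 0.131*y^3 + 23.8639*y^2 - 10.5126*y - 4.0605)/(1.7161*y^6 - 0.7336*y^5 - 1.808*y^4 + 3.783*y^3 - 0.204*y^2 - 1.8576*y + 1.6641)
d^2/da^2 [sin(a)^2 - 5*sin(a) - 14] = 5*sin(a) + 2*cos(2*a)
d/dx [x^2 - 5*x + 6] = 2*x - 5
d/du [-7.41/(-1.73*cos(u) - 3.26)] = 12.8193*sin(u)/(1.73*cos(u) + 3.26)^2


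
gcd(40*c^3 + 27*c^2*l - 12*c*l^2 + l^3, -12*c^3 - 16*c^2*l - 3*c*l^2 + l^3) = c + l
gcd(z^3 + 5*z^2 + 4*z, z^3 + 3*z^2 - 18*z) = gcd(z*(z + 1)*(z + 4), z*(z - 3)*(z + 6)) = z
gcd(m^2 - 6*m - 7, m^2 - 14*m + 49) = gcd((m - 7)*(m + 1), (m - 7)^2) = m - 7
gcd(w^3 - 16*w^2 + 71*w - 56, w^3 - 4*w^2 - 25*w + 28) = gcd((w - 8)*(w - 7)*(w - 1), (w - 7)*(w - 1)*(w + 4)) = w^2 - 8*w + 7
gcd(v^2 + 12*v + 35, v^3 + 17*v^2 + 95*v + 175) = v^2 + 12*v + 35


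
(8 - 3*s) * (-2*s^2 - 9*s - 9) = 6*s^3 + 11*s^2 - 45*s - 72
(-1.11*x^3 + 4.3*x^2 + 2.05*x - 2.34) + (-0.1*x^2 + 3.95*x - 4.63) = -1.11*x^3 + 4.2*x^2 + 6.0*x - 6.97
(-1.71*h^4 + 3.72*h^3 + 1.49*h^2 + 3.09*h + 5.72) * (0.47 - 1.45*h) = 2.4795*h^5 - 6.1977*h^4 - 0.4121*h^3 - 3.7802*h^2 - 6.8417*h + 2.6884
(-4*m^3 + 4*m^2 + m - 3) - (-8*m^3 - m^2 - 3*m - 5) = 4*m^3 + 5*m^2 + 4*m + 2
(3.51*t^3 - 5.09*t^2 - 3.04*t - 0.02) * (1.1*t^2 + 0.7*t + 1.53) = 3.861*t^5 - 3.142*t^4 - 1.5367*t^3 - 9.9377*t^2 - 4.6652*t - 0.0306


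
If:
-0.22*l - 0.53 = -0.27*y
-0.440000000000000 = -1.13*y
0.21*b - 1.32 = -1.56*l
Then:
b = 20.63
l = -1.93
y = 0.39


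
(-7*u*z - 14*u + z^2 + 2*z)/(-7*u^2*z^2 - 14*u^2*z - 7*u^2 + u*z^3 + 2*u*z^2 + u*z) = (z + 2)/(u*(z^2 + 2*z + 1))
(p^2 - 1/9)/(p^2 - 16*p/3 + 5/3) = (p + 1/3)/(p - 5)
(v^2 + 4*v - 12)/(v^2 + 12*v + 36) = (v - 2)/(v + 6)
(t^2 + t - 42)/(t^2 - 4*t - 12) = (t + 7)/(t + 2)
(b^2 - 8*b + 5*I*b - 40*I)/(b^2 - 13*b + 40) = (b + 5*I)/(b - 5)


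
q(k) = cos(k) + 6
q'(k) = -sin(k)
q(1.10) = 6.45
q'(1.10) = -0.89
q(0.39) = 6.92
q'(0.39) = -0.38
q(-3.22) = 5.00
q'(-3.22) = -0.08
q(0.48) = 6.89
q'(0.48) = -0.46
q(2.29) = 5.34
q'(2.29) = -0.75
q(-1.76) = 5.81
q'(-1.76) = 0.98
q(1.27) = 6.30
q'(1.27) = -0.96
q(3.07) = 5.00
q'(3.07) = -0.07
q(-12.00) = 6.84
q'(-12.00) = -0.54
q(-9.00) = 5.09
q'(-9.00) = 0.41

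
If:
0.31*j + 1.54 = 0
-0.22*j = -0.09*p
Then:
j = -4.97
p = -12.14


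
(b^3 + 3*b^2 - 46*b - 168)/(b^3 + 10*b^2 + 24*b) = (b - 7)/b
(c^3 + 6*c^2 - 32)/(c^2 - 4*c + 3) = (c^3 + 6*c^2 - 32)/(c^2 - 4*c + 3)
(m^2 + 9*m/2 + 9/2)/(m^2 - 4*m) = (2*m^2 + 9*m + 9)/(2*m*(m - 4))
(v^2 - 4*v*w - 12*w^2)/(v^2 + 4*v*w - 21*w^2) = (v^2 - 4*v*w - 12*w^2)/(v^2 + 4*v*w - 21*w^2)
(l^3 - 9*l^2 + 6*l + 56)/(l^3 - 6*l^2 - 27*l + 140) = (l + 2)/(l + 5)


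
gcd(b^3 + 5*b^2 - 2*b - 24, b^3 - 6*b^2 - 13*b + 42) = b^2 + b - 6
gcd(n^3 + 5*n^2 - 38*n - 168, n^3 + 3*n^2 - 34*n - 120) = n^2 - 2*n - 24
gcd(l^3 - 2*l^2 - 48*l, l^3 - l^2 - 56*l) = l^2 - 8*l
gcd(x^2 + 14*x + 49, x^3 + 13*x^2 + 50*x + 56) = x + 7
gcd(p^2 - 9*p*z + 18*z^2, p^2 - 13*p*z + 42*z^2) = -p + 6*z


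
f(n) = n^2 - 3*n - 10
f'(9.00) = 15.00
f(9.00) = 44.00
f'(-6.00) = -15.00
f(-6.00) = 44.00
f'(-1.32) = -5.64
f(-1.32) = -4.30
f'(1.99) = 0.98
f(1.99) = -12.01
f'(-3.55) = -10.10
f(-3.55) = 13.25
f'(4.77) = 6.54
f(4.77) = -1.56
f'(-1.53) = -6.06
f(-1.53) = -3.07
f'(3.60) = 4.20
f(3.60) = -7.84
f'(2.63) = 2.26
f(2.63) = -10.97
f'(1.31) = -0.38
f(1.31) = -12.21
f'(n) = 2*n - 3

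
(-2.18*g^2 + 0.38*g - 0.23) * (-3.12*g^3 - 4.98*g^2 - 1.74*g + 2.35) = 6.8016*g^5 + 9.6708*g^4 + 2.6184*g^3 - 4.6388*g^2 + 1.2932*g - 0.5405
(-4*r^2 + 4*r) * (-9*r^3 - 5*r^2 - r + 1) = 36*r^5 - 16*r^4 - 16*r^3 - 8*r^2 + 4*r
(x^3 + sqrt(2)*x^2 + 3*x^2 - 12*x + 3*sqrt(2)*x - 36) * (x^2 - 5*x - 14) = x^5 - 2*x^4 + sqrt(2)*x^4 - 41*x^3 - 2*sqrt(2)*x^3 - 29*sqrt(2)*x^2 - 18*x^2 - 42*sqrt(2)*x + 348*x + 504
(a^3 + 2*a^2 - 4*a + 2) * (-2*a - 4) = -2*a^4 - 8*a^3 + 12*a - 8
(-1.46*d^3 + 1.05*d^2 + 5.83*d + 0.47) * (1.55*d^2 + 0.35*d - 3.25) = -2.263*d^5 + 1.1165*d^4 + 14.149*d^3 - 0.6435*d^2 - 18.783*d - 1.5275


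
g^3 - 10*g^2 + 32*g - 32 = (g - 4)^2*(g - 2)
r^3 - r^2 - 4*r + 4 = (r - 2)*(r - 1)*(r + 2)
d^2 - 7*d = d*(d - 7)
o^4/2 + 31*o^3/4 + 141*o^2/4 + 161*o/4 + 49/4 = (o/2 + 1/2)*(o + 1/2)*(o + 7)^2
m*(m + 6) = m^2 + 6*m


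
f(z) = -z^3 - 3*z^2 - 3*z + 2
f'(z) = -3*z^2 - 6*z - 3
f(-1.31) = 3.03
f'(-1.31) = -0.29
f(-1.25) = 3.02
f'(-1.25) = -0.19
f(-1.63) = 3.25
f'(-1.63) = -1.19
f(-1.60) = 3.22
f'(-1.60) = -1.08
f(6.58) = -432.52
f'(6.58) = -172.37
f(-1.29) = 3.02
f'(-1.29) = -0.25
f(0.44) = 0.01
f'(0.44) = -6.22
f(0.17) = 1.40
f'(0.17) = -4.11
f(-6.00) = 128.00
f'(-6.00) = -75.00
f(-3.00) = 11.00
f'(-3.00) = -12.00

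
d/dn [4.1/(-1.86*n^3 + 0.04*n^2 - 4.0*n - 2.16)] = (22.878*n^2 - 0.328*n + 16.4)/(1.86*n^3 - 0.04*n^2 + 4.0*n + 2.16)^2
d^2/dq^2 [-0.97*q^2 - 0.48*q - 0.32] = -1.94000000000000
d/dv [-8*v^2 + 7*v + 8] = 7 - 16*v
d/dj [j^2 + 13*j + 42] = 2*j + 13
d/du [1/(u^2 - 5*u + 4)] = (5 - 2*u)/(u^2 - 5*u + 4)^2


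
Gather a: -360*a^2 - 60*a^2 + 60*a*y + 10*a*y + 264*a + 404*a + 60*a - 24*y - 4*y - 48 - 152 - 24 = -420*a^2 + a*(70*y + 728) - 28*y - 224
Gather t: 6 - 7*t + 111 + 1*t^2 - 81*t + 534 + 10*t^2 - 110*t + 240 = 11*t^2 - 198*t + 891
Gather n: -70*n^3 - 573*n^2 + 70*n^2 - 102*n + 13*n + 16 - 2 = -70*n^3 - 503*n^2 - 89*n + 14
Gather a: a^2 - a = a^2 - a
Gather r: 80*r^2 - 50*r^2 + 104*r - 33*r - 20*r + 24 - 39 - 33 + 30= 30*r^2 + 51*r - 18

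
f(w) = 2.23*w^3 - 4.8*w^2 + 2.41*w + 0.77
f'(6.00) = 185.65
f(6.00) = 324.11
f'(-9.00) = 630.70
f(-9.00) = -2035.39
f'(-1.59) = 34.59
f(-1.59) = -24.16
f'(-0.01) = 2.51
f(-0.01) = 0.75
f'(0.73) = -1.03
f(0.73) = 0.84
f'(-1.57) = 33.97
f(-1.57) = -23.48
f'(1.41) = 2.17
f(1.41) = 0.88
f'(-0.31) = 6.03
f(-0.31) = -0.50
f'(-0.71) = 12.60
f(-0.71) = -4.16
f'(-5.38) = 247.70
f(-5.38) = -498.39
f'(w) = 6.69*w^2 - 9.6*w + 2.41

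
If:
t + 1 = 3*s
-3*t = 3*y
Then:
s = 1/3 - y/3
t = -y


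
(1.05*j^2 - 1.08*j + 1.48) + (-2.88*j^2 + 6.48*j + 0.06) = -1.83*j^2 + 5.4*j + 1.54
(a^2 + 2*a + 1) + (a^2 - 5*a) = 2*a^2 - 3*a + 1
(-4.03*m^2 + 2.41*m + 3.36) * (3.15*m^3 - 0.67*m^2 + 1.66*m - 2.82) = -12.6945*m^5 + 10.2916*m^4 + 2.2795*m^3 + 13.114*m^2 - 1.2186*m - 9.4752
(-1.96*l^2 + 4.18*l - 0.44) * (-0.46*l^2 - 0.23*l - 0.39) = 0.9016*l^4 - 1.472*l^3 + 0.00540000000000004*l^2 - 1.529*l + 0.1716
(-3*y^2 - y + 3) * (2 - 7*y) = 21*y^3 + y^2 - 23*y + 6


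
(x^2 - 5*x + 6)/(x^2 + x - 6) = (x - 3)/(x + 3)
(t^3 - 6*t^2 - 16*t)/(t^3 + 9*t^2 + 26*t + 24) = t*(t - 8)/(t^2 + 7*t + 12)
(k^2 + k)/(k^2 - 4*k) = (k + 1)/(k - 4)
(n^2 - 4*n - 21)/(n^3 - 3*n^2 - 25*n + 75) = (n^2 - 4*n - 21)/(n^3 - 3*n^2 - 25*n + 75)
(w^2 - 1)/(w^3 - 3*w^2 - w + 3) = 1/(w - 3)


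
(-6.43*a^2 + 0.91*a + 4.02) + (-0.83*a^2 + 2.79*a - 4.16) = -7.26*a^2 + 3.7*a - 0.140000000000001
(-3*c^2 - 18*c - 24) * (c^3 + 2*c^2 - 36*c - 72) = -3*c^5 - 24*c^4 + 48*c^3 + 816*c^2 + 2160*c + 1728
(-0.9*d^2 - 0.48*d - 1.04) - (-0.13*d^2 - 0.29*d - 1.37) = -0.77*d^2 - 0.19*d + 0.33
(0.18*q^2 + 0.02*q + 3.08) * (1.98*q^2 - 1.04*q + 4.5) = 0.3564*q^4 - 0.1476*q^3 + 6.8876*q^2 - 3.1132*q + 13.86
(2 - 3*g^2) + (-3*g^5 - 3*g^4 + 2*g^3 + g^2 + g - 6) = -3*g^5 - 3*g^4 + 2*g^3 - 2*g^2 + g - 4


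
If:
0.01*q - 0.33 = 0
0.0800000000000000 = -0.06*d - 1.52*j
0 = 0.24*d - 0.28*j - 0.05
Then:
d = 0.14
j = -0.06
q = 33.00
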